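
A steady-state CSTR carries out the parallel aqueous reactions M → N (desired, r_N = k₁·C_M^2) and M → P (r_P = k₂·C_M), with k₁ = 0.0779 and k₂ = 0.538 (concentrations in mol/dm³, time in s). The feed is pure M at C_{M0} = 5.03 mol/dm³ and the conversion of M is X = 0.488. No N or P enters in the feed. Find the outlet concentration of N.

0.667 mol/dm³

Exit C_M = C_{M0}(1−X) = 5.03×0.512 = 2.575 mol/dm³.
A CSTR operates uniformly at the exit composition, giving r_N = 0.5167 and r_P = 1.386 (each k·C_M^n at C_M = 2.575).
Fraction of consumed M going to N: r_N/(r_N+r_P) = 0.2716.
C_N = 0.2716·C_{M0}·X = 0.2716×5.03×0.488 = 0.667 mol/dm³.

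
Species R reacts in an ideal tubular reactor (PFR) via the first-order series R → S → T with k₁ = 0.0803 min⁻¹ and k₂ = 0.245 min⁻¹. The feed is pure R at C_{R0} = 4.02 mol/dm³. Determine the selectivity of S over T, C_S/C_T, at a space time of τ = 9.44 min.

Solving the coupled first-order balances gives C_S(τ) = [k₁/(k₂−k₁)]·C_{R0}·(e^(−k₁τ) − e^(−k₂τ)).
e^(−k₁τ) = e^(−0.0803×9.44) = e^(−0.7580) = 0.4686; e^(−k₂τ) = e^(−2.313) = 0.09898.
C_S = 0.0803×4.02/(0.245−0.0803) × (0.4686−0.09898) = 1.960×0.3696 = 0.7244 mol/dm³.
C_R = C_{R0}e^(−k₁τ) = 1.884 mol/dm³, so C_T = C_{R0}−C_R−C_S = 1.412 mol/dm³; C_S/C_T = 0.513.

0.513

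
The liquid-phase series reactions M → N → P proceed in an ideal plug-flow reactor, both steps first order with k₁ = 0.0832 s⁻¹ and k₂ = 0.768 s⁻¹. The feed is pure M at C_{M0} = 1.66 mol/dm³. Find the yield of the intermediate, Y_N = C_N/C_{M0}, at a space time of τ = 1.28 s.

For first-order series with pure M initially, C_N(τ) = k₁C_{M0}/(k₂−k₁)·(e^(−k₁τ) − e^(−k₂τ)).
e^(−k₁τ) = e^(−0.0832×1.28) = e^(−0.1065) = 0.8990; e^(−k₂τ) = e^(−0.9830) = 0.3742.
C_N = 0.0832×1.66/(0.768−0.0832) × (0.8990−0.3742) = 0.2017×0.5248 = 0.1058 mol/dm³.
Y_N = C_N/C_{M0} = 0.1058/1.66 = 0.0638.

0.0638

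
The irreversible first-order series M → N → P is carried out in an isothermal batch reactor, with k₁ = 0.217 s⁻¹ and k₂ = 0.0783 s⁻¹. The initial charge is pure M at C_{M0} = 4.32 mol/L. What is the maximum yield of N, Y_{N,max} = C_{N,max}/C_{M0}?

0.562

Evaluating C_N at t_opt = ln(k₂/k₁)/(k₂−k₁) gives C_{N,max}/C_{M0} = (k₁/k₂)^[k₂/(k₂−k₁)].
= (0.217/0.0783)^(0.0783/(0.0783−0.217)) = (2.771)^(-0.5645) = 0.5625.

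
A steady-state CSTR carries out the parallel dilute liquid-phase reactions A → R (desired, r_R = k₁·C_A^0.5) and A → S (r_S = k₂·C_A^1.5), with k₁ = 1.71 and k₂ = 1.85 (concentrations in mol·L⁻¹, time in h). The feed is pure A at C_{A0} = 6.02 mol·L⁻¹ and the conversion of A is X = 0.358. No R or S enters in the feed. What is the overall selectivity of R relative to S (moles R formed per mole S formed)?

0.239

Exit C_A = C_{A0}(1−X) = 6.02×0.642 = 3.865 mol·L⁻¹.
A CSTR operates uniformly at the exit composition, giving r_R = 3.362 and r_S = 14.06 (each k·C_A^n at C_A = 3.865).
Overall selectivity = C_R/C_S = r_Rτ/(r_Sτ) = r_R/r_S = 0.239.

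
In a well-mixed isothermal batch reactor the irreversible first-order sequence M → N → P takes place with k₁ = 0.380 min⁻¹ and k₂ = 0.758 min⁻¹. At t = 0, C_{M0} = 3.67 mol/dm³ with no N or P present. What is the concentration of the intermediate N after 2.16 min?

The intermediate concentration in a first-order A→B→C sequence is C_N = k₁C_{M0}(e^(−k₁t) − e^(−k₂t))/(k₂−k₁).
e^(−k₁t) = e^(−0.380×2.16) = e^(−0.8208) = 0.4401; e^(−k₂t) = e^(−1.637) = 0.1945.
C_N = 0.380×3.67/(0.758−0.380) × (0.4401−0.1945) = 3.689×0.2456 = 0.9060 mol/dm³.

0.906 mol/dm³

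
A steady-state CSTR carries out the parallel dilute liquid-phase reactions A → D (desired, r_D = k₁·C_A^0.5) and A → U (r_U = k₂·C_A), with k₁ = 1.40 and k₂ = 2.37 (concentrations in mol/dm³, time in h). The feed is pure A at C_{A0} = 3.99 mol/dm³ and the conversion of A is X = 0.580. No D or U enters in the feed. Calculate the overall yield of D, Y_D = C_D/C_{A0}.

0.182

Exit C_A = C_{A0}(1−X) = 3.99×0.420 = 1.676 mol/dm³.
A CSTR operates uniformly at the exit composition, giving r_D = 1.812 and r_U = 3.972 (each k·C_A^n at C_A = 1.676).
Fraction of consumed A going to D: r_D/(r_D+r_U) = 0.3133.
C_D = 0.3133·C_{A0}·X = 0.3133×3.99×0.580 = 0.725 mol/dm³; Y_D = C_D/C_{A0} = 0.182.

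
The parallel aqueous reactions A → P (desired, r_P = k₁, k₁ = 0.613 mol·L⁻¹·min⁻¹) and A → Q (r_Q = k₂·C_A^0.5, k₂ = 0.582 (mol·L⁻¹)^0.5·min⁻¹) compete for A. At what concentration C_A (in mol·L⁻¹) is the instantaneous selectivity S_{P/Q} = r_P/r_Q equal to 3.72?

S_{P/Q} = (k₁/k₂)·C_A^-0.5 ⇒ C_A = (S·k₂/k₁)^(-2).
= (3.72×0.582/0.613)^(-2) = (3.532)^(-2) = 0.0802 mol·L⁻¹.

0.0802 mol·L⁻¹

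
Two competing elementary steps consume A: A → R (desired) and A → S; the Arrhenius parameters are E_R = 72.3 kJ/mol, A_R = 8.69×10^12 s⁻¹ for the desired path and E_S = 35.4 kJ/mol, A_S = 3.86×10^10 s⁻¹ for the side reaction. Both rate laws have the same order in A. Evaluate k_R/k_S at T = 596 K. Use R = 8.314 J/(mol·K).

Since both paths have the same order in A, the concentration cancels and S_{R/S} = k_R/k_S = (A_R/A_S)·exp[(E_S−E_R)/(RT)].
(E_S−E_R)/(RT) = (35.4−72.3)×10³/(8.314×596) = -36900/4955 = -7.447.
k_R/k_S = (8.69×10^12/3.86×10^10)·exp(-7.447) = 225.1 × 5.833×10^-4 = 0.131.

0.131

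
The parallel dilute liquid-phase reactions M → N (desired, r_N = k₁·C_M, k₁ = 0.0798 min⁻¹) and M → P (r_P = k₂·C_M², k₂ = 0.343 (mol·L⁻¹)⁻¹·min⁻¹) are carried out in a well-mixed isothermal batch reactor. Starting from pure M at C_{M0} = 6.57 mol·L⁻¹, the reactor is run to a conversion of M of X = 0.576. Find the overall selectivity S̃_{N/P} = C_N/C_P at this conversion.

C_M = C_{M0}(1−X) = 2.786 mol·L⁻¹.
Along a PFR/batch, dC_N/dC_M = −r_N/(r_N+r_P) = −k₁/(k₁+k₂·C_M).
Integrating from C_{M0} to C_M: C_N = (0.0798/0.343)·ln[(0.0798+0.343·6.57)/(0.0798+0.343·2.79)] = 0.2327·ln(2.333/1.035) = 0.1891 mol·L⁻¹.
C_P = (C_{M0}−C_M)−C_N = 3.595 mol·L⁻¹; S̃_{N/P} = 0.1891/3.595 = 0.0526.

0.0526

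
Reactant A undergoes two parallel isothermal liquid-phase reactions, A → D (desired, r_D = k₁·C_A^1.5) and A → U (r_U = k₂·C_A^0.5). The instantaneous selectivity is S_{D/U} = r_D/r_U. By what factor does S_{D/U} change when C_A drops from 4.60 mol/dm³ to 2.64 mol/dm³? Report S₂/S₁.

S_{D/U} = (k₁/k₂)·C_A, so S₂/S₁ = (C_{A,2}/C_{A,1}).
= 2.64/4.60 = 0.574.
Selectivity toward D falls as C_A falls — high-concentration operation is favoured.

0.574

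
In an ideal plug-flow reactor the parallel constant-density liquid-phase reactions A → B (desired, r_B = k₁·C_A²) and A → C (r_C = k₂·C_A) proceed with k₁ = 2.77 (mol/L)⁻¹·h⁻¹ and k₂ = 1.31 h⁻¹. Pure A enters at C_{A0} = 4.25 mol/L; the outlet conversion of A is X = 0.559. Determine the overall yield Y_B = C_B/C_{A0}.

0.481

C_A = C_{A0}(1−X) = 1.874 mol/L.
Along a PFR/batch, dC_C/dC_A = −r_C/(r_B+r_C) = −k₂/(k₂+k₁·C_A).
Integrating from C_{A0} to C_A: C_C = (1.31/2.77)·ln[(1.31+2.77·4.25)/(1.31+2.77·1.87)] = 0.4729·ln(13.08/6.502) = 0.3307 mol/L.
Then C_B = (C_{A0}−C_A) − C_C = 2.376 − 0.3307 = 2.045 mol/L.
Y_B = C_B/C_{A0} = 2.045/4.25 = 0.481.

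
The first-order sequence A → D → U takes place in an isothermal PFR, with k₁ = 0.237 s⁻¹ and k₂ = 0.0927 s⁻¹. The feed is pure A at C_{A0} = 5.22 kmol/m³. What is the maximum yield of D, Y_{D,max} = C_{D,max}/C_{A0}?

0.547

Evaluating C_D at τ_opt = ln(k₂/k₁)/(k₂−k₁) gives C_{D,max}/C_{A0} = (k₁/k₂)^[k₂/(k₂−k₁)].
= (0.237/0.0927)^(0.0927/(0.0927−0.237)) = (2.557)^(-0.6424) = 0.5472.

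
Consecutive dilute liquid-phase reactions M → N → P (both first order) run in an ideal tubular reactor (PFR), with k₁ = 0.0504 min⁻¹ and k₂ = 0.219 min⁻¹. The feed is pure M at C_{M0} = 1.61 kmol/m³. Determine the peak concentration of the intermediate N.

At the optimum, C_{N,max}/C_{M0} = (k₁/k₂)^[k₂/(k₂−k₁)].
= (0.0504/0.219)^(0.219/(0.219−0.0504)) = (0.2301)^(1.299) = 0.1483.
C_{N,max} = 0.1483×1.61 = 0.239 kmol/m³.

0.239 kmol/m³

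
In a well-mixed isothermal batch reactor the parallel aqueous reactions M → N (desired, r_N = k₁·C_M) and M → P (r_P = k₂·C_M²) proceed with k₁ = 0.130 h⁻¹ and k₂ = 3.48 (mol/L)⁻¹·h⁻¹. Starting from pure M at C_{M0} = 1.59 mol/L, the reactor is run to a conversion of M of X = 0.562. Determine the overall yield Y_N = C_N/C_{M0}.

0.0187

C_M = C_{M0}(1−X) = 0.6964 mol/L.
Along a PFR/batch, dC_N/dC_M = −r_N/(r_N+r_P) = −k₁/(k₁+k₂·C_M).
Integrating from C_{M0} to C_M: C_N = (0.130/3.48)·ln[(0.130+3.48·1.59)/(0.130+3.48·0.696)] = 0.03736·ln(5.663/2.554) = 0.02975 mol/L.
Y_N = C_N/C_{M0} = 0.02975/1.59 = 0.0187.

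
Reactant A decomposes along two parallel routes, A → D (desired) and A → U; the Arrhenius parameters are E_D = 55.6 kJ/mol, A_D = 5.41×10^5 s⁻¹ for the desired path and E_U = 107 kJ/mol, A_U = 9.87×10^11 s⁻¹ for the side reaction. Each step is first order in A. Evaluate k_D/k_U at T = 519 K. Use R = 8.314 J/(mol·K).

0.0817

k_D/k_U = (A_D/A_U)·exp[−(E_D−E_U)/(RT)] = (A_D/A_U)·exp[(E_U−E_D)/(RT)].
(E_U−E_D)/(RT) = (107−55.6)×10³/(8.314×519) = 51400/4315 = 11.91.
k_D/k_U = (5.41×10^5/9.87×10^11)·exp(11.91) = 5.481×10^-7 × 1.490×10^5 = 0.0817.
Since E_D < E_U, lowering the temperature improves selectivity toward D.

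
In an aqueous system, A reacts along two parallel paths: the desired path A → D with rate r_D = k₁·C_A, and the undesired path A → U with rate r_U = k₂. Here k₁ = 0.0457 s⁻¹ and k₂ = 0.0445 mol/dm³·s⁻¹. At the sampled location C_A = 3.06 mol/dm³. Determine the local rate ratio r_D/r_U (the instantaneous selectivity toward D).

S_{D/U} = r_D/r_U = (k₁·C_A)/(k₂) = (k₁/k₂)·C_A.
= (0.0457×3.060) / (0.0445) = 0.1398/0.04450 = 3.14.

3.14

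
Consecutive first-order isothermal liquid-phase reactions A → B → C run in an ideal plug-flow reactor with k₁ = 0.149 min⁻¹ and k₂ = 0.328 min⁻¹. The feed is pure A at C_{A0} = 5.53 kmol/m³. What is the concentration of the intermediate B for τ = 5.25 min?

For first-order series with pure A initially, C_B(τ) = k₁C_{A0}/(k₂−k₁)·(e^(−k₁τ) − e^(−k₂τ)).
e^(−k₁τ) = e^(−0.149×5.25) = e^(−0.7823) = 0.4574; e^(−k₂τ) = e^(−1.722) = 0.1787.
C_B = 0.149×5.53/(0.328−0.149) × (0.4574−0.1787) = 4.603×0.2787 = 1.283 kmol/m³.

1.28 kmol/m³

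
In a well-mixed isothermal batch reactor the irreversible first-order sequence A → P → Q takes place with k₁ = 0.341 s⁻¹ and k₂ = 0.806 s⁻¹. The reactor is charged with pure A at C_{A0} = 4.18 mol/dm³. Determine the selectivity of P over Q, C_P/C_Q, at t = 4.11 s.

The intermediate concentration in a first-order A→B→C sequence is C_P = k₁C_{A0}(e^(−k₁t) − e^(−k₂t))/(k₂−k₁).
e^(−k₁t) = e^(−0.341×4.11) = e^(−1.402) = 0.2462; e^(−k₂t) = e^(−3.313) = 0.03642.
C_P = 0.341×4.18/(0.806−0.341) × (0.2462−0.03642) = 3.065×0.2098 = 0.6431 mol/dm³.
C_A = C_{A0}e^(−k₁t) = 1.029 mol/dm³, so C_Q = C_{A0}−C_A−C_P = 2.508 mol/dm³; C_P/C_Q = 0.256.

0.256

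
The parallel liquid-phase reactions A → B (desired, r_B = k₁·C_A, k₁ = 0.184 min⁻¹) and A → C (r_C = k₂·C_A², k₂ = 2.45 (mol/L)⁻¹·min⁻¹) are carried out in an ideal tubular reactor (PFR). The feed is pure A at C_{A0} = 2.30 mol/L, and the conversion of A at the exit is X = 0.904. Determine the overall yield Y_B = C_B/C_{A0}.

0.0680

C_A = C_{A0}(1−X) = 0.2208 mol/L.
Along a PFR/batch, dC_B/dC_A = −r_B/(r_B+r_C) = −k₁/(k₁+k₂·C_A).
Integrating from C_{A0} to C_A: C_B = (0.184/2.45)·ln[(0.184+2.45·2.30)/(0.184+2.45·0.221)] = 0.07510·ln(5.819/0.7250) = 0.1564 mol/L.
Y_B = C_B/C_{A0} = 0.1564/2.30 = 0.0680.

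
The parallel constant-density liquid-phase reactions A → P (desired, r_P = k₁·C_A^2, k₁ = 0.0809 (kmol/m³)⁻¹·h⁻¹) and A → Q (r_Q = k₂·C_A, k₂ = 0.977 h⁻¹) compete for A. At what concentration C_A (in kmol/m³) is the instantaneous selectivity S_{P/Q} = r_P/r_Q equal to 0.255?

3.08 kmol/m³

S_{P/Q} = (k₁/k₂)·C_A ⇒ C_A = S·k₂/k₁.
= 0.255×0.977/0.0809 = 3.08 kmol/m³.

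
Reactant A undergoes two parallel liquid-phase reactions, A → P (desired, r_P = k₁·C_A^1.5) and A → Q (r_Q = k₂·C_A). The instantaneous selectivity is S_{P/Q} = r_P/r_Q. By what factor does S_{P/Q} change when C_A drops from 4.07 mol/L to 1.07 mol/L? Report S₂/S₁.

0.513

S_{P/Q} = (k₁/k₂)·C_A^0.5, so S₂/S₁ = (C_{A,2}/C_{A,1})^0.5.
= (1.07/4.07)^0.5 = (0.2629)^0.5 = 0.513.
Selectivity toward P falls as C_A falls — high-concentration operation is favoured.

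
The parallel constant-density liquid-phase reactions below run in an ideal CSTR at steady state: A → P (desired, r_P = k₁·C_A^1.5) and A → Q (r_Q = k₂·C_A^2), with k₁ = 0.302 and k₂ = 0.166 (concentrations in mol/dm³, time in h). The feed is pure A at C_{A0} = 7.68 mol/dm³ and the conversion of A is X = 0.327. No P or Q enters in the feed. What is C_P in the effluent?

Exit C_A = C_{A0}(1−X) = 7.68×0.673 = 5.169 mol/dm³.
In a CSTR the entire volume is at exit conditions, so r_P = 0.302×5.169^1.5 = 3.549 and r_Q = 0.166×5.169^2 = 4.435.
Fraction of consumed A going to P: r_P/(r_P+r_Q) = 0.4445.
C_P = 0.4445·C_{A0}·X = 0.4445×7.68×0.327 = 1.12 mol/dm³.

1.12 mol/dm³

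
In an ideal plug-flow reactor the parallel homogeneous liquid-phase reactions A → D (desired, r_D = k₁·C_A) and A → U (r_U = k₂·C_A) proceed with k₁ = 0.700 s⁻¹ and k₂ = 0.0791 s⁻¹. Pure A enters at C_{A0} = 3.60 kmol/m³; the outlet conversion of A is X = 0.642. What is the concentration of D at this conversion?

2.08 kmol/m³

C_A = C_{A0}(1−X) = 1.289 kmol/m³.
Both paths are first order in A, so the instantaneous fraction to D is constant: dC_D/d(−C_A) = k₁/(k₁+k₂) = 0.8985.
C_D = 0.8985·(C_{A0}−C_A) = 0.8985×2.311 = 2.08 kmol/m³.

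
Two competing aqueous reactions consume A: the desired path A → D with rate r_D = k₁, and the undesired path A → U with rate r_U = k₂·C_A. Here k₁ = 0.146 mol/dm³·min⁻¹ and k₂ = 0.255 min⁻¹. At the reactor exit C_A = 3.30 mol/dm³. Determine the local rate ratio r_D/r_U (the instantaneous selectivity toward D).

S_{D/U} = r_D/r_U = (k₁)/(k₂·C_A) = (k₁/k₂)·C_A⁻¹.
= (0.146) / (0.255×3.300) = 0.1460/0.8415 = 0.173.

0.173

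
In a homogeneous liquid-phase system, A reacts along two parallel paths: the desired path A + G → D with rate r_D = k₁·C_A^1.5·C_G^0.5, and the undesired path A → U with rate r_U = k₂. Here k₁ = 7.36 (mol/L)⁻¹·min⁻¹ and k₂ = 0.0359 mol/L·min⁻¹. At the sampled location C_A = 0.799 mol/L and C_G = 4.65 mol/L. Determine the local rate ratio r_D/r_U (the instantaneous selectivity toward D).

316

S_{D/U} = r_D/r_U = (k₁·C_A^1.5·C_G^0.5)/(k₂) = (k₁/k₂)·C_A^1.5·C_G^0.5.
= (7.36×0.7990^1.5×4.650^0.5) / (0.0359) = 11.34/0.03590 = 316.
Since the desired path is higher order in A, keeping C_A high (PFR or concentrated feed) favours D.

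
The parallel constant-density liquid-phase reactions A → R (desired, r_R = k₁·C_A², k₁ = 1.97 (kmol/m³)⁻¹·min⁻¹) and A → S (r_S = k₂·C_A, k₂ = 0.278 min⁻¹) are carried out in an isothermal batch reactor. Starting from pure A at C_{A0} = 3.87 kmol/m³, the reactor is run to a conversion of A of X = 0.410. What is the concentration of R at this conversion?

C_A = C_{A0}(1−X) = 2.283 kmol/m³.
Along a PFR/batch, dC_S/dC_A = −r_S/(r_R+r_S) = −k₂/(k₂+k₁·C_A).
Integrating from C_{A0} to C_A: C_S = (0.278/1.97)·ln[(0.278+1.97·3.87)/(0.278+1.97·2.28)] = 0.1411·ln(7.902/4.776) = 0.07105 kmol/m³.
Then C_R = (C_{A0}−C_A) − C_S = 1.587 − 0.07105 = 1.516 kmol/m³.

1.52 kmol/m³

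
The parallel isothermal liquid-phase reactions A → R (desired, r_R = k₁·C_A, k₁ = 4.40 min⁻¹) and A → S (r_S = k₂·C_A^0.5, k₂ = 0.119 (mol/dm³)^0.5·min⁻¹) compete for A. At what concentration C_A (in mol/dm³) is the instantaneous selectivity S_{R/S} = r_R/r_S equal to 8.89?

0.0578 mol/dm³

S_{R/S} = (k₁/k₂)·C_A^0.5 ⇒ C_A = (S·k₂/k₁)^(2).
= (8.89×0.119/4.40)^(2) = (0.2404)^(2) = 0.0578 mol/dm³.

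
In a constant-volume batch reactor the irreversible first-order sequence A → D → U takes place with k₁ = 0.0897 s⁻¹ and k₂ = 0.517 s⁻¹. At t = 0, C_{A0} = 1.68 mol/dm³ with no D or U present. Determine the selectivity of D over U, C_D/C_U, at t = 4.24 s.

0.612

For first-order series with pure A initially, C_D(t) = k₁C_{A0}/(k₂−k₁)·(e^(−k₁t) − e^(−k₂t)).
e^(−k₁t) = e^(−0.0897×4.24) = e^(−0.3803) = 0.6836; e^(−k₂t) = e^(−2.192) = 0.1117.
C_D = 0.0897×1.68/(0.517−0.0897) × (0.6836−0.1117) = 0.3527×0.5720 = 0.2017 mol/dm³.
C_A = C_{A0}e^(−k₁t) = 1.149 mol/dm³, so C_U = C_{A0}−C_A−C_D = 0.3298 mol/dm³; C_D/C_U = 0.612.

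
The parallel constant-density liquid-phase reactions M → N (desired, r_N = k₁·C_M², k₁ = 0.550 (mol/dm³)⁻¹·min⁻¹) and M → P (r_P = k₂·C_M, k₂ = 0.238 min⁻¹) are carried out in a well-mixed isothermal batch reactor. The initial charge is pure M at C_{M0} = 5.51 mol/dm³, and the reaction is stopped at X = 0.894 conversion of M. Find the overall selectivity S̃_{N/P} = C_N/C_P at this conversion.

5.45

C_M = C_{M0}(1−X) = 0.5841 mol/dm³.
Along a PFR/batch, dC_P/dC_M = −r_P/(r_N+r_P) = −k₂/(k₂+k₁·C_M).
Integrating from C_{M0} to C_M: C_P = (0.238/0.550)·ln[(0.238+0.550·5.51)/(0.238+0.550·0.584)] = 0.4327·ln(3.268/0.5592) = 0.7640 mol/dm³.
Then C_N = (C_{M0}−C_M) − C_P = 4.926 − 0.7640 = 4.162 mol/dm³.
S̃_{N/P} = C_N/C_P = 4.162/0.7640 = 5.45.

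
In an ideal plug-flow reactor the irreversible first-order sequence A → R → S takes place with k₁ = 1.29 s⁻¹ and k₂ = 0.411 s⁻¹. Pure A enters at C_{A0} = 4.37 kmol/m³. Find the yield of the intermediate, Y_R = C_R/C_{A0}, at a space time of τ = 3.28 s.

0.360

The intermediate concentration in a first-order A→B→C sequence is C_R = k₁C_{A0}(e^(−k₁τ) − e^(−k₂τ))/(k₂−k₁).
e^(−k₁τ) = e^(−1.29×3.28) = e^(−4.231) = 0.01453; e^(−k₂τ) = e^(−1.348) = 0.2597.
C_R = 1.29×4.37/(0.411−1.29) × (0.01453−0.2597) = (-6.413)×(-0.2452) = 1.573 kmol/m³.
Y_R = C_R/C_{A0} = 1.573/4.37 = 0.360.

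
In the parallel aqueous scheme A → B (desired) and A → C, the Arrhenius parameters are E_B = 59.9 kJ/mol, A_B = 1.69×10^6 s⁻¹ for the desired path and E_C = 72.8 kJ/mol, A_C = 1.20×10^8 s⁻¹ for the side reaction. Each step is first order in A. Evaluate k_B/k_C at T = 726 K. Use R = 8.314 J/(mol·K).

0.119

k_B/k_C = (A_B/A_C)·exp[−(E_B−E_C)/(RT)] = (A_B/A_C)·exp[(E_C−E_B)/(RT)].
(E_C−E_B)/(RT) = (72.8−59.9)×10³/(8.314×726) = 12900/6036 = 2.137.
k_B/k_C = (1.69×10^6/1.20×10^8)·exp(2.137) = 0.01408 × 8.476 = 0.119.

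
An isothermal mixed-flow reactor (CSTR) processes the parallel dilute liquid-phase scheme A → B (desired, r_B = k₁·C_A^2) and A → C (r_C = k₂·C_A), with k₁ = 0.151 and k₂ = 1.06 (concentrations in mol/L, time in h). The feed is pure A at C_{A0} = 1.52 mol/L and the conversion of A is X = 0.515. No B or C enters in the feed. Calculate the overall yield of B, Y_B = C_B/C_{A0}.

0.0489

Exit C_A = C_{A0}(1−X) = 1.52×0.485 = 0.7372 mol/L.
In a CSTR the entire volume is at exit conditions, so r_B = 0.151×0.7372^2 = 0.08206 and r_C = 1.06×0.7372 = 0.7814.
Fraction of consumed A going to B: r_B/(r_B+r_C) = 0.09504.
C_B = 0.09504·C_{A0}·X = 0.09504×1.52×0.515 = 0.0744 mol/L; Y_B = C_B/C_{A0} = 0.0489.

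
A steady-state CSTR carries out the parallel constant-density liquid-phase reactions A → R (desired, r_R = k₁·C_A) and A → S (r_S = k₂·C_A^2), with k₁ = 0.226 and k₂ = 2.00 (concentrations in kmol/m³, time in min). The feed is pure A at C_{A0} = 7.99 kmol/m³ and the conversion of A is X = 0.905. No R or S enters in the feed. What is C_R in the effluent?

0.937 kmol/m³

Exit C_A = C_{A0}(1−X) = 7.99×0.0950 = 0.7590 kmol/m³.
In a CSTR the entire volume is at exit conditions, so r_R = 0.226×0.7590 = 0.1715 and r_S = 2.00×0.7590^2 = 1.152.
Fraction of consumed A going to R: r_R/(r_R+r_S) = 0.1296.
C_R = 0.1296·C_{A0}·X = 0.1296×7.99×0.905 = 0.937 kmol/m³.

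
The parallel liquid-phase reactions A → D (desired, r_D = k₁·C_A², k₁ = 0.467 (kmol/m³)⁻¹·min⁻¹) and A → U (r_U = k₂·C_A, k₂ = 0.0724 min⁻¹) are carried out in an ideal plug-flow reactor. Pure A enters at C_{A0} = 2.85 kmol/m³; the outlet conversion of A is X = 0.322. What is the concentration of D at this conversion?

0.861 kmol/m³

C_A = C_{A0}(1−X) = 1.932 kmol/m³.
Along a PFR/batch, dC_U/dC_A = −r_U/(r_D+r_U) = −k₂/(k₂+k₁·C_A).
Integrating from C_{A0} to C_A: C_U = (0.0724/0.467)·ln[(0.0724+0.467·2.85)/(0.0724+0.467·1.93)] = 0.1550·ln(1.403/0.9748) = 0.05649 kmol/m³.
Then C_D = (C_{A0}−C_A) − C_U = 0.9177 − 0.05649 = 0.8612 kmol/m³.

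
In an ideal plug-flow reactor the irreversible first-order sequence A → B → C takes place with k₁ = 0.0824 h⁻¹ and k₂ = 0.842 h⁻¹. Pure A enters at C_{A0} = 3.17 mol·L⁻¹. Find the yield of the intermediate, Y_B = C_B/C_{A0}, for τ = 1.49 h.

For first-order series with pure A initially, C_B(τ) = k₁C_{A0}/(k₂−k₁)·(e^(−k₁τ) − e^(−k₂τ)).
e^(−k₁τ) = e^(−0.0824×1.49) = e^(−0.1228) = 0.8845; e^(−k₂τ) = e^(−1.255) = 0.2852.
C_B = 0.0824×3.17/(0.842−0.0824) × (0.8845−0.2852) = 0.3439×0.5993 = 0.2061 mol·L⁻¹.
Y_B = C_B/C_{A0} = 0.2061/3.17 = 0.0650.

0.0650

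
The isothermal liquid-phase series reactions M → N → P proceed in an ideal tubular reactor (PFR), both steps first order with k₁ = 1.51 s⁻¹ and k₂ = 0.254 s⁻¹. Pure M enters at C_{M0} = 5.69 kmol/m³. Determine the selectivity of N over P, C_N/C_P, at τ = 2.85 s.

1.35

For first-order series with pure M initially, C_N(τ) = k₁C_{M0}/(k₂−k₁)·(e^(−k₁τ) − e^(−k₂τ)).
e^(−k₁τ) = e^(−1.51×2.85) = e^(−4.304) = 0.01352; e^(−k₂τ) = e^(−0.7239) = 0.4849.
C_N = 1.51×5.69/(0.254−1.51) × (0.01352−0.4849) = (-6.841)×(-0.4713) = 3.224 kmol/m³.
C_M = C_{M0}e^(−k₁τ) = 0.07694 kmol/m³, so C_P = C_{M0}−C_M−C_N = 2.389 kmol/m³; C_N/C_P = 1.35.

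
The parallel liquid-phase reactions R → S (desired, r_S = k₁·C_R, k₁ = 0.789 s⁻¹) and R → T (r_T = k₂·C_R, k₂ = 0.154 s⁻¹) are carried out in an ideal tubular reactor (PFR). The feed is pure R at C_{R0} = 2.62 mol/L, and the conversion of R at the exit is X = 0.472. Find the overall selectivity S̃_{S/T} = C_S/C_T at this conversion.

5.12

C_R = C_{R0}(1−X) = 1.383 mol/L.
Both paths are first order in R, so the instantaneous fraction to S is constant: dC_S/d(−C_R) = k₁/(k₁+k₂) = 0.8367.
C_S = 0.8367·(C_{R0}−C_R) = 0.8367×1.237 = 1.03 mol/L.
C_T = (C_{R0}−C_R)−C_S = 0.2020 mol/L; S̃_{S/T} = 1.035/0.2020 = 5.12.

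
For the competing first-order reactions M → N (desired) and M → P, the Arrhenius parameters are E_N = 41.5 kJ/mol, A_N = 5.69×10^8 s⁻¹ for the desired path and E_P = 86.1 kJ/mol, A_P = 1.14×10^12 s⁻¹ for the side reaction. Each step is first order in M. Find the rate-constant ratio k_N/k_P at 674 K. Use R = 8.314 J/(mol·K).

1.43

With equal orders, S_{N/P} = k_N/k_P = (A_N/A_P)·exp[(E_P−E_N)/(RT)].
(E_P−E_N)/(RT) = (86.1−41.5)×10³/(8.314×674) = 44600/5604 = 7.959.
k_N/k_P = (5.69×10^8/1.14×10^12)·exp(7.959) = 4.991×10^-4 × 2862 = 1.43.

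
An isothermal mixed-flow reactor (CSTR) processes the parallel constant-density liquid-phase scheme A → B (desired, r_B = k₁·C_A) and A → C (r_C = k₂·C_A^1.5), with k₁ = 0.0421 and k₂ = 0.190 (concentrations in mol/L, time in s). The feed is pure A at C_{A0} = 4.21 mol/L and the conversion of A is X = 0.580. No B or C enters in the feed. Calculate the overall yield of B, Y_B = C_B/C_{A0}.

0.0828

Exit C_A = C_{A0}(1−X) = 4.21×0.420 = 1.768 mol/L.
In a CSTR the entire volume is at exit conditions, so r_B = 0.0421×1.768 = 0.07444 and r_C = 0.190×1.768^1.5 = 0.4467.
Fraction of consumed A going to B: r_B/(r_B+r_C) = 0.1428.
C_B = 0.1428·C_{A0}·X = 0.1428×4.21×0.580 = 0.349 mol/L; Y_B = C_B/C_{A0} = 0.0828.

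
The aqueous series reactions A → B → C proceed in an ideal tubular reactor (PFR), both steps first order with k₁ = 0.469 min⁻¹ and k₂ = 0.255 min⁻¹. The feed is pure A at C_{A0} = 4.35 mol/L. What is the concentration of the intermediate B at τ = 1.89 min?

The intermediate concentration in a first-order A→B→C sequence is C_B = k₁C_{A0}(e^(−k₁τ) − e^(−k₂τ))/(k₂−k₁).
e^(−k₁τ) = e^(−0.469×1.89) = e^(−0.8864) = 0.4121; e^(−k₂τ) = e^(−0.4819) = 0.6176.
C_B = 0.469×4.35/(0.255−0.469) × (0.4121−0.6176) = (-9.533)×(-0.2054) = 1.959 mol/L.

1.96 mol/L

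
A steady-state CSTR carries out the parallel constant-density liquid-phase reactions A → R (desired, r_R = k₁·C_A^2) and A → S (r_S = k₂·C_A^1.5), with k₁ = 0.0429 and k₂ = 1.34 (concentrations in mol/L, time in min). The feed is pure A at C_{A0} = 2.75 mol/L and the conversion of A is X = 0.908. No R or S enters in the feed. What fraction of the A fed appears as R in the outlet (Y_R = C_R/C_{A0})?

Exit C_A = C_{A0}(1−X) = 2.75×0.0920 = 0.2530 mol/L.
In a CSTR the entire volume is at exit conditions, so r_R = 0.0429×0.2530^2 = 0.002746 and r_S = 1.34×0.2530^1.5 = 0.1705.
Fraction of consumed A going to R: r_R/(r_R+r_S) = 0.01585.
C_R = 0.01585·C_{A0}·X = 0.01585×2.75×0.908 = 0.0396 mol/L; Y_R = C_R/C_{A0} = 0.0144.

0.0144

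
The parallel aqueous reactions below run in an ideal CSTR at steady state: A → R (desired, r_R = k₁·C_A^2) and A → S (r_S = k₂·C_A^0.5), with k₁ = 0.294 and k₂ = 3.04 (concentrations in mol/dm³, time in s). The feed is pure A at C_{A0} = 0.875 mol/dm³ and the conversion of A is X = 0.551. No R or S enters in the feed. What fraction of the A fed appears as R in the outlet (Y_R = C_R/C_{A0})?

0.0128

Exit C_A = C_{A0}(1−X) = 0.875×0.449 = 0.3929 mol/dm³.
A CSTR operates uniformly at the exit composition, giving r_R = 0.04538 and r_S = 1.905 (each k·C_A^n at C_A = 0.3929).
Fraction of consumed A going to R: r_R/(r_R+r_S) = 0.02326.
C_R = 0.02326·C_{A0}·X = 0.02326×0.875×0.551 = 0.0112 mol/dm³; Y_R = C_R/C_{A0} = 0.0128.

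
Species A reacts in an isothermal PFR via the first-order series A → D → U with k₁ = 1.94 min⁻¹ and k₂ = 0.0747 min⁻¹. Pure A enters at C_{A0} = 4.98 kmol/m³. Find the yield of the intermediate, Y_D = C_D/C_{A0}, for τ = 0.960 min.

0.807

The intermediate concentration in a first-order A→B→C sequence is C_D = k₁C_{A0}(e^(−k₁τ) − e^(−k₂τ))/(k₂−k₁).
e^(−k₁τ) = e^(−1.94×0.960) = e^(−1.862) = 0.1553; e^(−k₂τ) = e^(−0.07171) = 0.9308.
C_D = 1.94×4.98/(0.0747−1.94) × (0.1553−0.9308) = (-5.179)×(-0.7755) = 4.017 kmol/m³.
Y_D = C_D/C_{A0} = 4.017/4.98 = 0.807.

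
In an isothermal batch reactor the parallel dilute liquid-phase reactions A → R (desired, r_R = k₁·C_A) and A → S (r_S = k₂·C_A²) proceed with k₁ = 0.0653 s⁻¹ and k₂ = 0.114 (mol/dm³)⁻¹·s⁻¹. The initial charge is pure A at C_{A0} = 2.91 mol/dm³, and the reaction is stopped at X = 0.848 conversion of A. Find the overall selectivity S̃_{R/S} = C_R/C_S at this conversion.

C_A = C_{A0}(1−X) = 0.4423 mol/dm³.
Along a PFR/batch, dC_R/dC_A = −r_R/(r_R+r_S) = −k₁/(k₁+k₂·C_A).
Integrating from C_{A0} to C_A: C_R = (0.0653/0.114)·ln[(0.0653+0.114·2.91)/(0.0653+0.114·0.442)] = 0.5728·ln(0.3970/0.1157) = 0.7062 mol/dm³.
C_S = (C_{A0}−C_A)−C_R = 1.762 mol/dm³; S̃_{R/S} = 0.7062/1.762 = 0.401.

0.401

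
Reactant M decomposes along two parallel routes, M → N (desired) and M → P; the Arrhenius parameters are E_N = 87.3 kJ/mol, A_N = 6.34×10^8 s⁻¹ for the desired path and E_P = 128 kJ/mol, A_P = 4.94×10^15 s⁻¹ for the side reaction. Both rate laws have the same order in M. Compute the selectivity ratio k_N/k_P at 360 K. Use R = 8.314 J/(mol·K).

With equal orders, S_{N/P} = k_N/k_P = (A_N/A_P)·exp[(E_P−E_N)/(RT)].
(E_P−E_N)/(RT) = (128−87.3)×10³/(8.314×360) = 40700/2993 = 13.60.
k_N/k_P = (6.34×10^8/4.94×10^15)·exp(13.60) = 1.283×10^-7 × 8.047×10^5 = 0.103.

0.103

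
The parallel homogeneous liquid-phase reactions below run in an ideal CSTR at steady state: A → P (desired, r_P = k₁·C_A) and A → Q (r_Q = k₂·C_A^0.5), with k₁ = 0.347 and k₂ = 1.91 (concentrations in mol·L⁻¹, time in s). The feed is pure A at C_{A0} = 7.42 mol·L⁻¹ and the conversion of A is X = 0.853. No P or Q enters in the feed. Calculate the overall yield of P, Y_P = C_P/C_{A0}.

0.136

Exit C_A = C_{A0}(1−X) = 7.42×0.147 = 1.091 mol·L⁻¹.
In a CSTR the entire volume is at exit conditions, so r_P = 0.347×1.091 = 0.3785 and r_Q = 1.91×1.091^0.5 = 1.995.
Fraction of consumed A going to P: r_P/(r_P+r_Q) = 0.1595.
C_P = 0.1595·C_{A0}·X = 0.1595×7.42×0.853 = 1.01 mol·L⁻¹; Y_P = C_P/C_{A0} = 0.136.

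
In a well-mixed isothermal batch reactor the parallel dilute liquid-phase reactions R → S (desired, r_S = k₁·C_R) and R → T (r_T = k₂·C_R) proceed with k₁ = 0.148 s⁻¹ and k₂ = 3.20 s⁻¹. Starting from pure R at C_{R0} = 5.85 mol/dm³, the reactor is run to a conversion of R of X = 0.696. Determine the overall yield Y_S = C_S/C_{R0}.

0.0308

C_R = C_{R0}(1−X) = 1.778 mol/dm³.
Both paths are first order in R, so the instantaneous fraction to S is constant: dC_S/d(−C_R) = k₁/(k₁+k₂) = 0.04421.
C_S = 0.04421·(C_{R0}−C_R) = 0.04421×4.072 = 0.180 mol/dm³.
Y_S = C_S/C_{R0} = 0.1800/5.85 = 0.0308.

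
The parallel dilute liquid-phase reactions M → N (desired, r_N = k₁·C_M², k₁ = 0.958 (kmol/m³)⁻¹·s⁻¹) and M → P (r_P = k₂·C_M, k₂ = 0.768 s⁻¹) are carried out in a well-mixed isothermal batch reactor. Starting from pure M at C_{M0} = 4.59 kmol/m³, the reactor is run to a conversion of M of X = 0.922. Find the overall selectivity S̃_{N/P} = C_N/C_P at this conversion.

C_M = C_{M0}(1−X) = 0.3580 kmol/m³.
Along a PFR/batch, dC_P/dC_M = −r_P/(r_N+r_P) = −k₂/(k₂+k₁·C_M).
Integrating from C_{M0} to C_M: C_P = (0.768/0.958)·ln[(0.768+0.958·4.59)/(0.768+0.958·0.358)] = 0.8017·ln(5.165/1.111) = 1.232 kmol/m³.
Then C_N = (C_{M0}−C_M) − C_P = 4.232 − 1.232 = 3.000 kmol/m³.
S̃_{N/P} = C_N/C_P = 3.000/1.232 = 2.44.

2.44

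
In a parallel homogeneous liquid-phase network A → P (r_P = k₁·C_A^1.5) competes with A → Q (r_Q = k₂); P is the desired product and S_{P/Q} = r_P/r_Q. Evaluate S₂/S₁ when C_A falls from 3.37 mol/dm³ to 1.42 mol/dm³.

0.274

S_{P/Q} = (k₁/k₂)·C_A^1.5, so S₂/S₁ = (C_{A,2}/C_{A,1})^1.5.
= (1.42/3.37)^1.5 = (0.4214)^1.5 = 0.274.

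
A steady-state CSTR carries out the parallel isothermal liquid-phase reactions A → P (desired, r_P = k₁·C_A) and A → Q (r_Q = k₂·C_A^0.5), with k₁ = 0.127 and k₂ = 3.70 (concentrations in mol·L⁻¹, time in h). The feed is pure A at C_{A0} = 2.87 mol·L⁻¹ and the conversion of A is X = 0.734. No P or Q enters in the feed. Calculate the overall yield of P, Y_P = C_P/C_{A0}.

0.0214

Exit C_A = C_{A0}(1−X) = 2.87×0.266 = 0.7634 mol·L⁻¹.
A CSTR operates uniformly at the exit composition, giving r_P = 0.09695 and r_Q = 3.233 (each k·C_A^n at C_A = 0.7634).
Fraction of consumed A going to P: r_P/(r_P+r_Q) = 0.02912.
C_P = 0.02912·C_{A0}·X = 0.02912×2.87×0.734 = 0.0613 mol·L⁻¹; Y_P = C_P/C_{A0} = 0.0214.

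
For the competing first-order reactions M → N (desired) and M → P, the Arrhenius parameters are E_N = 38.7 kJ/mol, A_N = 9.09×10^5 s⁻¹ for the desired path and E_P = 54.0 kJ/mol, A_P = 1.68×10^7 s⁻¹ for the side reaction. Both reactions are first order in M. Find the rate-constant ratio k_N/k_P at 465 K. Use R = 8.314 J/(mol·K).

With equal orders, S_{N/P} = k_N/k_P = (A_N/A_P)·exp[(E_P−E_N)/(RT)].
(E_P−E_N)/(RT) = (54.0−38.7)×10³/(8.314×465) = 15300/3866 = 3.958.
k_N/k_P = (9.09×10^5/1.68×10^7)·exp(3.958) = 0.05411 × 52.33 = 2.83.
Since E_N < E_P, lowering the temperature improves selectivity toward N.

2.83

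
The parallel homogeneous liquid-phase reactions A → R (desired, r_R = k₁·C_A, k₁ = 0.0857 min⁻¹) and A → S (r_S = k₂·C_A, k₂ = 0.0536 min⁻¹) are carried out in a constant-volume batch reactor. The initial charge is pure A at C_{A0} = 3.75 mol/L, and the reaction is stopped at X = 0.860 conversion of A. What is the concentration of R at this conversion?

C_A = C_{A0}(1−X) = 0.5250 mol/L.
Both paths are first order in A, so the instantaneous fraction to R is constant: dC_R/d(−C_A) = k₁/(k₁+k₂) = 0.6152.
C_R = 0.6152·(C_{A0}−C_A) = 0.6152×3.225 = 1.98 mol/L.

1.98 mol/L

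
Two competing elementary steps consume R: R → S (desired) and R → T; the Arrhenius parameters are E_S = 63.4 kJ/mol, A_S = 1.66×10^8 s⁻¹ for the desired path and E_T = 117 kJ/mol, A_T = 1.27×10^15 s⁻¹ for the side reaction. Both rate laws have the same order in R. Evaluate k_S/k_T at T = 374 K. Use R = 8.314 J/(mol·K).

4.01

With equal orders, S_{S/T} = k_S/k_T = (A_S/A_T)·exp[(E_T−E_S)/(RT)].
(E_T−E_S)/(RT) = (117−63.4)×10³/(8.314×374) = 53600/3109 = 17.24.
k_S/k_T = (1.66×10^8/1.27×10^15)·exp(17.24) = 1.307×10^-7 × 3.064×10^7 = 4.01.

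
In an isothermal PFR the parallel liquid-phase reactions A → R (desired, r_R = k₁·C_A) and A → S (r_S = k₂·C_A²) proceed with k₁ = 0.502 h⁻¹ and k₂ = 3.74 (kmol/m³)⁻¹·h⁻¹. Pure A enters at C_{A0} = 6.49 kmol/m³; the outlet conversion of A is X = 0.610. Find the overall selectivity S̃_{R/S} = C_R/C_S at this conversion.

C_A = C_{A0}(1−X) = 2.531 kmol/m³.
Along a PFR/batch, dC_R/dC_A = −r_R/(r_R+r_S) = −k₁/(k₁+k₂·C_A).
Integrating from C_{A0} to C_A: C_R = (0.502/3.74)·ln[(0.502+3.74·6.49)/(0.502+3.74·2.53)] = 0.1342·ln(24.77/9.968) = 0.1222 kmol/m³.
C_S = (C_{A0}−C_A)−C_R = 3.837 kmol/m³; S̃_{R/S} = 0.1222/3.837 = 0.0319.

0.0319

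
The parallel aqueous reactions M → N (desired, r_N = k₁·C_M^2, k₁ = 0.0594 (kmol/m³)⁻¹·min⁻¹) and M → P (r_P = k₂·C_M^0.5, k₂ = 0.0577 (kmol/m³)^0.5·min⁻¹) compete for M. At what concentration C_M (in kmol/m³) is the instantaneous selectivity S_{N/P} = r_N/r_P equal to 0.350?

S_{N/P} = (k₁/k₂)·C_M^1.5 ⇒ C_M = (S·k₂/k₁)^(1/1.5).
= (0.350×0.0577/0.0594)^(0.6667) = (0.3400)^(0.6667) = 0.487 kmol/m³.

0.487 kmol/m³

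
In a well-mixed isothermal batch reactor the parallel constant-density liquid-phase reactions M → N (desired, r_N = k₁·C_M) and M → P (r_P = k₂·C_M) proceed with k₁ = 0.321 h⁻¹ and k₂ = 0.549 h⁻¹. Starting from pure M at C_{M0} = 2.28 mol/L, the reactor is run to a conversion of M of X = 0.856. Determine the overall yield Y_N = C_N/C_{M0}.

C_M = C_{M0}(1−X) = 0.3283 mol/L.
Both paths are first order in M, so the instantaneous fraction to N is constant: dC_N/d(−C_M) = k₁/(k₁+k₂) = 0.3690.
C_N = 0.3690·(C_{M0}−C_M) = 0.3690×1.952 = 0.720 mol/L.
Y_N = C_N/C_{M0} = 0.7201/2.28 = 0.316.

0.316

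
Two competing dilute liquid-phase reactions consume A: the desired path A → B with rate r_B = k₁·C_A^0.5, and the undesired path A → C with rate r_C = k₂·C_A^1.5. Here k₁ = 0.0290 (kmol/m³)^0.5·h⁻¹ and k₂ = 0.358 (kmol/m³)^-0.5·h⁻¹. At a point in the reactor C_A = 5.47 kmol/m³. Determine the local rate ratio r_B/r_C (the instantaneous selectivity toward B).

S_{B/C} = r_B/r_C = (k₁·C_A^0.5)/(k₂·C_A^1.5) = (k₁/k₂)·C_A⁻¹.
= (0.0290×5.470^0.5) / (0.358×5.470^1.5) = 0.06783/4.580 = 0.0148.
The undesired path is higher order in A, so low C_A (CSTR or dilute feed) favours B.

0.0148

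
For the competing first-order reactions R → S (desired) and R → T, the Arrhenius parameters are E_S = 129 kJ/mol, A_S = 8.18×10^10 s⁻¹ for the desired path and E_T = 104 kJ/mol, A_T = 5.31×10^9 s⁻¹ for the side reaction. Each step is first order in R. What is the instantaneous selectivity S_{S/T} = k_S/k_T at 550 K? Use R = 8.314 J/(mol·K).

With equal orders, S_{S/T} = k_S/k_T = (A_S/A_T)·exp[(E_T−E_S)/(RT)].
(E_T−E_S)/(RT) = (104−129)×10³/(8.314×550) = -25000/4573 = -5.467.
k_S/k_T = (8.18×10^10/5.31×10^9)·exp(-5.467) = 15.40 × 0.004223 = 0.0651.

0.0651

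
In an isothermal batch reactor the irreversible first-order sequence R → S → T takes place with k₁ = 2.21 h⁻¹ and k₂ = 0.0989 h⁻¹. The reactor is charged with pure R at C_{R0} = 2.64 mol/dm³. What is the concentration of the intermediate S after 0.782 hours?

The intermediate concentration in a first-order A→B→C sequence is C_S = k₁C_{R0}(e^(−k₁t) − e^(−k₂t))/(k₂−k₁).
e^(−k₁t) = e^(−2.21×0.782) = e^(−1.728) = 0.1776; e^(−k₂t) = e^(−0.07734) = 0.9256.
C_S = 2.21×2.64/(0.0989−2.21) × (0.1776−0.9256) = (-2.764)×(-0.7480) = 2.067 mol/dm³.

2.07 mol/dm³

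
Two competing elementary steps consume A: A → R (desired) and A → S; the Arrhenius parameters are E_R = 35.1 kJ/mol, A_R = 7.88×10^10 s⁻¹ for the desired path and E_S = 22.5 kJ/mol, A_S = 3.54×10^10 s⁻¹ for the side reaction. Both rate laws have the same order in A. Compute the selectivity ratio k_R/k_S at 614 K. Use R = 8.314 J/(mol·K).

Since both paths have the same order in A, the concentration cancels and S_{R/S} = k_R/k_S = (A_R/A_S)·exp[(E_S−E_R)/(RT)].
(E_S−E_R)/(RT) = (22.5−35.1)×10³/(8.314×614) = -12600/5105 = -2.468.
k_R/k_S = (7.88×10^10/3.54×10^10)·exp(-2.468) = 2.226 × 0.08473 = 0.189.
Since E_R > E_S, raising the temperature improves selectivity toward R.

0.189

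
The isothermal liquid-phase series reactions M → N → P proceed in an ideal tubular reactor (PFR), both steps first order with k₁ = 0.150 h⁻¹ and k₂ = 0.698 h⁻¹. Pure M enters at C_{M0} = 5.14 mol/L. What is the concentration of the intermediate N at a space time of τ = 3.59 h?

The intermediate concentration in a first-order A→B→C sequence is C_N = k₁C_{M0}(e^(−k₁τ) − e^(−k₂τ))/(k₂−k₁).
e^(−k₁τ) = e^(−0.150×3.59) = e^(−0.5385) = 0.5836; e^(−k₂τ) = e^(−2.506) = 0.08161.
C_N = 0.150×5.14/(0.698−0.150) × (0.5836−0.08161) = 1.407×0.5020 = 0.7063 mol/L.

0.706 mol/L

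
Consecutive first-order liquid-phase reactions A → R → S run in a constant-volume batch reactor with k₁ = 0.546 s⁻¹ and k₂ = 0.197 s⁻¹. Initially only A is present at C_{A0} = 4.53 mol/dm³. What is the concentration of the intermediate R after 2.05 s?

2.42 mol/dm³

Solving the coupled first-order balances gives C_R(t) = [k₁/(k₂−k₁)]·C_{A0}·(e^(−k₁t) − e^(−k₂t)).
e^(−k₁t) = e^(−0.546×2.05) = e^(−1.119) = 0.3265; e^(−k₂t) = e^(−0.4038) = 0.6677.
C_R = 0.546×4.53/(0.197−0.546) × (0.3265−0.6677) = (-7.087)×(-0.3412) = 2.418 mol/dm³.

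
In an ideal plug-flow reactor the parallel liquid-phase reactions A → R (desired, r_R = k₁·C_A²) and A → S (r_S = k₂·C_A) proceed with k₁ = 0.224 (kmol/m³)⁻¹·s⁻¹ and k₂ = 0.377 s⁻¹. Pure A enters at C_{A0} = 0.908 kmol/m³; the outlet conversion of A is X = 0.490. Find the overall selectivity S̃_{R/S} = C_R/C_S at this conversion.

0.403

C_A = C_{A0}(1−X) = 0.4631 kmol/m³.
Along a PFR/batch, dC_S/dC_A = −r_S/(r_R+r_S) = −k₂/(k₂+k₁·C_A).
Integrating from C_{A0} to C_A: C_S = (0.377/0.224)·ln[(0.377+0.224·0.908)/(0.377+0.224·0.463)] = 1.683·ln(0.5804/0.4807) = 0.3171 kmol/m³.
Then C_R = (C_{A0}−C_A) − C_S = 0.4449 − 0.3171 = 0.1278 kmol/m³.
S̃_{R/S} = C_R/C_S = 0.1278/0.3171 = 0.403.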